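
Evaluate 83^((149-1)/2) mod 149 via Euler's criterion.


p = 149 is prime and the exponent is (p-1)/2 = 74, so by Euler's criterion 83^74 = (83/149) = +1 or -1 mod 149.
Compute by square-and-multiply:
  74 = 64 + 8 + 2 (binary 1001010)
  Repeated squaring mod 149: 83^1 = 83, 83^2 = 35, 83^4 = 33, 83^8 = 46, 83^16 = 30, 83^32 = 6, 83^64 = 36
  83^74 = 83^64 * 83^8 * 83^2 = 36 * 46 * 35 mod 149
    36 * 46 = 1656 = 17 mod 149
    17 * 35 = 595 = 148 mod 149
  83^74 = 148 mod 149
Result 148 = p - 1 = -1 mod 149: 83 is a quadratic non-residue mod 149. As a residue in [0, p-1] the value is 148.
83^74 mod 149 = 148

148


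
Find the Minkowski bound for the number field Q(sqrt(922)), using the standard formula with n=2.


d = 922, d mod 4 = 2, so disc(K) = 4d = 3688; |disc(K)| = 3688
Real quadratic field, so n = 2, s = r2 = 0, r1 = 2
M = (n!/n^n) * (4/pi)^s * sqrt(|disc(K)|) = (2!/2^2) * (4/pi)^0 * sqrt(3688)
= 0.5 * 1.000000 * 60.728906
= 30.3645

30.3645


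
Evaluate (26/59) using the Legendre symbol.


p = 59 is prime, so compute (26/59) with the reciprocity algorithm (Jacobi-symbol steps: pull out 2s via (2/n), flip via reciprocity, reduce):
  pull out 2: (2/59) = -1  (since 59 mod 8 = 3)
  reciprocity: (13/59) -> +(59/13)
  reduce: (7/13)
  reciprocity: (7/13) -> +(13/7)
  reduce: (6/7)
  pull out 2: (2/7) = +1  (since 7 mod 8 = 7)
  reciprocity: (3/7) -> -(7/3)
  reduce: (1/3)
  (1/3) = 1
Product of signs = 1
(26/59) = 1

1


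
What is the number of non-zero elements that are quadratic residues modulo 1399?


For prime p, the number of non-zero quadratic residues is (p-1)/2.
= (1399-1)/2
= 699

699


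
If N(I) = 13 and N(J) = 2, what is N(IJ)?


N(IJ) = N(I) * N(J)
= 13 * 2
= 26

26


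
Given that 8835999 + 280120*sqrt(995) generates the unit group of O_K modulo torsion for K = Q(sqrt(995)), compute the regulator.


epsilon = 8835999 + 280120*sqrt(995)
= 1.7672e+07
R = ln(1.7672e+07)
= 16.6875

16.6875


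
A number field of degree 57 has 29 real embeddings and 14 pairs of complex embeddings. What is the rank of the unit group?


By Dirichlet's unit theorem:
rank = r1 + r2 - 1
= 29 + 14 - 1
= 42

42


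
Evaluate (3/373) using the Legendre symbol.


p = 373 is prime, so compute (3/373) with the reciprocity algorithm (Jacobi-symbol steps: pull out 2s via (2/n), flip via reciprocity, reduce):
  reciprocity: (3/373) -> +(373/3)
  reduce: (1/3)
  (1/3) = 1
Product of signs = 1
(3/373) = 1

1


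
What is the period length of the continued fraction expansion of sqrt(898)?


Run the CF algorithm for sqrt(898).
a_0 = floor(sqrt(898)) = 29; set m_0=0, q_0=1.
Recurrence: m' = q*a - m,  q' = (d - m'^2)/q,  a' = floor((a_0 + m')/q').
  step 1: m=29, q=57, a=1
  step 2: m=28, q=2, a=28
  step 3: m=28, q=57, a=1
  step 4: m=29, q=1, a=58
a_4 = 2*a_0 = 58, so the period closes here.
sqrt(898) = [29; 1, 28, 1, 58]
Period length = 4

4


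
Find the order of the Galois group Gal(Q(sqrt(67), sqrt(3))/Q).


The 2 square roots of distinct primes are multiplicatively independent over Q,
so [K:Q] = 2^2 and Gal(K/Q) is isomorphic to (Z/2Z)^2.
|Gal| = 2^2 = 4

4


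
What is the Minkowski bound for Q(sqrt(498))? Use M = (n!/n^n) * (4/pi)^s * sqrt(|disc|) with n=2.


d = 498, d mod 4 = 2, so disc(K) = 4d = 1992; |disc(K)| = 1992
Real quadratic field, so n = 2, s = r2 = 0, r1 = 2
M = (n!/n^n) * (4/pi)^s * sqrt(|disc(K)|) = (2!/2^2) * (4/pi)^0 * sqrt(1992)
= 0.5 * 1.000000 * 44.631827
= 22.3159

22.3159


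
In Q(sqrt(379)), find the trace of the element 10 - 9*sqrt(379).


Tr(a + b*sqrt(d)) = (a + b*sqrt(d)) + (a - b*sqrt(d)) = 2a
= 2 * (10)
= 20

20


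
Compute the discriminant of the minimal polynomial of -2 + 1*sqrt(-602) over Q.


The element -2 + 1*sqrt(-602) has minimal polynomial:
x^2 + 4*x + 606
Discriminant = (4)^2 - 4*(606)
= 16 - 2424
= -2408

-2408


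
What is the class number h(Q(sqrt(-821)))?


K = Q(sqrt(-821)). d mod 4 = 3, so D = disc(K) = 4d = -3284
h(K) equals the number of primitive reduced positive-definite forms (a, b, c) = a*x^2 + b*x*y + c*y^2 with b^2 - 4ac = D,
where reduced means |b| <= a <= c, with b >= 0 whenever |b| = a or a = c, and primitive means gcd(a, b, c) = 1.
Reduced forces 3a^2 <= |D| = 3284, so 1 <= a <= 33; b must have the parity of D, and c = (b^2 - D)/(4a) must be an integer >= a.
Enumerate a = 1..33, b in [-a, a]:
  a=1: (1, 0, 821)  [1]
  a=2: (2, 2, 411)  [1]
  a=3: (3, -2, 274), (3, 2, 274)  [2]
  a=4: none
  a=5: (5, -4, 165), (5, 4, 165)  [2]
  a=6: (6, -2, 137), (6, 2, 137)  [2]
  a=7..8: none
  a=9: (9, -8, 93), (9, 8, 93)  [2]
  a=10: (10, -6, 83), (10, 6, 83)  [2]
  a=11: (11, -4, 75), (11, 4, 75)  [2]
  a=12..14: none
  a=15: (15, -14, 58), (15, -4, 55), (15, 4, 55), (15, 14, 58)  [4]
  a=16..17: none
  a=18: (18, -10, 47), (18, 10, 47)  [2]
  a=19..21: none
  a=22: (22, -18, 41), (22, 18, 41)  [2]
  a=23..24: none
  a=25: (25, -4, 33), (25, 4, 33)  [2]
  a=26: none
  a=27: (27, -8, 31), (27, 8, 31)  [2]
  a=28: none
  a=29: (29, -14, 30), (29, 14, 30)  [2]
  a=30: (30, -26, 33), (30, 26, 33)  [2]
  a=31..33: none
Total reduced forms: 1 + 1 + 2 + 2 + 2 + 2 + 2 + 2 + 4 + 2 + 2 + 2 + 2 + 2 + 2 = 30
h = 30

30


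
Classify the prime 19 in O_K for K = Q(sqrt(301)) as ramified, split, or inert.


K = Q(sqrt(301)). Since d mod 4 = 1, disc(K) = 301.
Check p | disc: 301 mod 19 = 16.
p does not divide disc. Compute Legendre symbol (d/p):
16^((19-1)/2) mod 19 = 1
(d/p) = 1, so p splits: (p) = P*P' with e=1, f=1, g=2.
Therefore p is split.

split


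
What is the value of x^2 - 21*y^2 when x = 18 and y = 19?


x^2 - d*y^2
= 18^2 - 21*19^2
= 324 - 7581
= -7257

-7257


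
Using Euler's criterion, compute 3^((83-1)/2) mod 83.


p = 83 is prime and the exponent is (p-1)/2 = 41, so by Euler's criterion 3^41 = (3/83) = +1 or -1 mod 83.
Compute by square-and-multiply:
  41 = 32 + 8 + 1 (binary 101001)
  Repeated squaring mod 83: 3^1 = 3, 3^2 = 9, 3^4 = 81, 3^8 = 4, 3^16 = 16, 3^32 = 7
  3^41 = 3^32 * 3^8 * 3^1 = 7 * 4 * 3 mod 83
    7 * 4 = 28 = 28 mod 83
    28 * 3 = 84 = 1 mod 83
  3^41 = 1 mod 83
Result 1: 3 is a quadratic residue mod 83.
3^41 mod 83 = 1

1


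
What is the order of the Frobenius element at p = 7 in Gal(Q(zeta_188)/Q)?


The Frobenius at p in Gal(Q(zeta_n)/Q) = (Z/nZ)* is the class of p, so its order is ord_188(7), the smallest k >= 1 with 7^k = 1 mod 188.
n = 188 = 2^2 * 47, phi(188) = 92; the order divides phi(n).
Divisors of 92: 1, 2, 4, 23, 46, 92
Repeated squaring mod 188: 7^1 = 7, 7^2 = 49, 7^4 = 145, 7^8 = 157, 7^16 = 21, 7^32 = 65, 7^64 = 89
Test divisors in increasing order:
  k=1: 7^1 = 7 mod 188
  k=2: 7^2 = 49 mod 188
  k=4: 7^4 = 145 mod 188
  k=23: 7^23 = 21 * 145 * 49 * 7 = 95 mod 188
  k=46: 7^46 = 65 * 157 * 145 * 49 = 1 mod 188  <- first divisor giving 1
Order = 46

46


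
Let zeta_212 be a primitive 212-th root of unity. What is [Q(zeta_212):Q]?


The degree equals Euler's totient phi(212).
212 = 2^2 * 53
phi(212) = 104

104


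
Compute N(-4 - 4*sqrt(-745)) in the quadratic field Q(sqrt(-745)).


N(a + b*sqrt(d)) = a^2 - d*b^2
= (-4)^2 - (-745)*(-4)^2
= 16 + 11920
= 11936

11936


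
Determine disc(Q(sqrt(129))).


For K = Q(sqrt(d)) with d squarefree: disc(K) = d if d = 1 mod 4, and disc(K) = 4d if d = 2 or 3 mod 4.
Here d = 129, and d mod 4 = 1.
d = 1 mod 4 (O_K = Z[(1+sqrt(d))/2]), so disc(K) = d = 129

129


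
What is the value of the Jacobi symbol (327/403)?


Compute (327/403) via quadratic reciprocity:
  reciprocity: (327/403) -> -(403/327)
  reduce: (76/327)
  pull out 2: (2/327) = +1  (since 327 mod 8 = 7)
  pull out 2: (2/327) = +1  (since 327 mod 8 = 7)
  reciprocity: (19/327) -> -(327/19)
  reduce: (4/19)
  pull out 2: (2/19) = -1  (since 19 mod 8 = 3)
  pull out 2: (2/19) = -1  (since 19 mod 8 = 3)
  (1/19) = 1
Product of signs = 1

1


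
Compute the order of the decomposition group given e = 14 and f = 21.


|D_P| = e * f
= 14 * 21
= 294

294


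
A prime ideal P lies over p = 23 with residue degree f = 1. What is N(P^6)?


N(P^a) = p^(a*f)
= 23^(6*1)
= 23^6
= 148035889

148035889


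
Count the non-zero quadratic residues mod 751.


For prime p, the number of non-zero quadratic residues is (p-1)/2.
= (751-1)/2
= 375

375


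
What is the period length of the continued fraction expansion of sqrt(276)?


Run the CF algorithm for sqrt(276).
a_0 = floor(sqrt(276)) = 16; set m_0=0, q_0=1.
Recurrence: m' = q*a - m,  q' = (d - m'^2)/q,  a' = floor((a_0 + m')/q').
  step 1: m=16, q=20, a=1
  step 2: m=4, q=13, a=1
  step 3: m=9, q=15, a=1
  step 4: m=6, q=16, a=1
  step 5: m=10, q=11, a=2
  step 6: m=12, q=12, a=2
  step 7: m=12, q=11, a=2
  step 8: m=10, q=16, a=1
  step 9: m=6, q=15, a=1
  step 10: m=9, q=13, a=1
  step 11: m=4, q=20, a=1
  step 12: m=16, q=1, a=32
a_12 = 2*a_0 = 32, so the period closes here.
sqrt(276) = [16; 1, 1, 1, 1, 2, 2, 2, 1, 1, 1, 1, 32]
Period length = 12

12


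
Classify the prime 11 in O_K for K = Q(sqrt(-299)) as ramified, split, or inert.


K = Q(sqrt(-299)). Since d mod 4 = 1, disc(K) = -299.
Check p | disc: -299 mod 11 = 9.
p does not divide disc. Compute Legendre symbol (d/p):
9^((11-1)/2) mod 11 = 1
(d/p) = 1, so p splits: (p) = P*P' with e=1, f=1, g=2.
Therefore p is split.

split


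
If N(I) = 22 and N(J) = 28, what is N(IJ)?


N(IJ) = N(I) * N(J)
= 22 * 28
= 616

616


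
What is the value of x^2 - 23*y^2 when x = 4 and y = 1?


x^2 - d*y^2
= 4^2 - 23*1^2
= 16 - 23
= -7

-7


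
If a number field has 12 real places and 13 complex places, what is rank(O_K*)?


By Dirichlet's unit theorem:
rank = r1 + r2 - 1
= 12 + 13 - 1
= 24

24


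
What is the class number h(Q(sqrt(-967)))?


K = Q(sqrt(-967)). d mod 4 = 1, so D = disc(K) = d = -967
h(K) equals the number of primitive reduced positive-definite forms (a, b, c) = a*x^2 + b*x*y + c*y^2 with b^2 - 4ac = D,
where reduced means |b| <= a <= c, with b >= 0 whenever |b| = a or a = c, and primitive means gcd(a, b, c) = 1.
Reduced forces 3a^2 <= |D| = 967, so 1 <= a <= 17; b must have the parity of D, and c = (b^2 - D)/(4a) must be an integer >= a.
Enumerate a = 1..17, b in [-a, a]:
  a=1: (1, 1, 242)  [1]
  a=2: (2, -1, 121), (2, 1, 121)  [2]
  a=3: none
  a=4: (4, -3, 61), (4, 3, 61)  [2]
  a=5..7: none
  a=8: (8, -5, 31), (8, 5, 31)  [2]
  a=9..10: none
  a=11: (11, -1, 22), (11, 1, 22)  [2]
  a=12..15: none
  a=16: (16, -11, 17), (16, 11, 17)  [2]
  a=17: none
Total reduced forms: 1 + 2 + 2 + 2 + 2 + 2 = 11
h = 11

11


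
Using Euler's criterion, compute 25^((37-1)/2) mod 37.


p = 37 is prime and the exponent is (p-1)/2 = 18, so by Euler's criterion 25^18 = (25/37) = +1 or -1 mod 37.
Compute by square-and-multiply:
  18 = 16 + 2 (binary 10010)
  Repeated squaring mod 37: 25^1 = 25, 25^2 = 33, 25^4 = 16, 25^8 = 34, 25^16 = 9
  25^18 = 25^16 * 25^2 = 9 * 33 mod 37
    9 * 33 = 297 = 1 mod 37
  25^18 = 1 mod 37
Result 1: 25 is a quadratic residue mod 37.
25^18 mod 37 = 1

1


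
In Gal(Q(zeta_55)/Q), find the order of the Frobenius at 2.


The Frobenius at p in Gal(Q(zeta_n)/Q) = (Z/nZ)* is the class of p, so its order is ord_55(2), the smallest k >= 1 with 2^k = 1 mod 55.
n = 55 = 5 * 11, phi(55) = 40; the order divides phi(n).
Divisors of 40: 1, 2, 4, 5, 8, 10, 20, 40
Repeated squaring mod 55: 2^1 = 2, 2^2 = 4, 2^4 = 16, 2^8 = 36, 2^16 = 31, 2^32 = 26
Test divisors in increasing order:
  k=1: 2^1 = 2 mod 55
  k=2: 2^2 = 4 mod 55
  k=4: 2^4 = 16 mod 55
  k=5: 2^5 = 16 * 2 = 32 mod 55
  k=8: 2^8 = 36 mod 55
  k=10: 2^10 = 36 * 4 = 34 mod 55
  k=20: 2^20 = 31 * 16 = 1 mod 55  <- first divisor giving 1
Order = 20

20


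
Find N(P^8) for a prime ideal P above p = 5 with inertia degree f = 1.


N(P^a) = p^(a*f)
= 5^(8*1)
= 5^8
= 390625

390625


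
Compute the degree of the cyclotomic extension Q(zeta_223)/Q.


The degree equals Euler's totient phi(223).
223 = 223
phi(223) = 222

222


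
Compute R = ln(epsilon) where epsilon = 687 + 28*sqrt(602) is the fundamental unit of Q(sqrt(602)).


epsilon = 687 + 28*sqrt(602)
= 1373.9993
R = ln(1373.9993)
= 7.2255

7.2255


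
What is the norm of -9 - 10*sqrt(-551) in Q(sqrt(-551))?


N(a + b*sqrt(d)) = a^2 - d*b^2
= (-9)^2 - (-551)*(-10)^2
= 81 + 55100
= 55181

55181


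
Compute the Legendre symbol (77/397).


p = 397 is prime, so compute (77/397) with the reciprocity algorithm (Jacobi-symbol steps: pull out 2s via (2/n), flip via reciprocity, reduce):
  reciprocity: (77/397) -> +(397/77)
  reduce: (12/77)
  pull out 2: (2/77) = -1  (since 77 mod 8 = 5)
  pull out 2: (2/77) = -1  (since 77 mod 8 = 5)
  reciprocity: (3/77) -> +(77/3)
  reduce: (2/3)
  pull out 2: (2/3) = -1  (since 3 mod 8 = 3)
  (1/3) = 1
Product of signs = -1
(77/397) = -1

-1


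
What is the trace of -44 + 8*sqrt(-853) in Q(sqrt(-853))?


Tr(a + b*sqrt(d)) = (a + b*sqrt(d)) + (a - b*sqrt(d)) = 2a
= 2 * (-44)
= -88

-88


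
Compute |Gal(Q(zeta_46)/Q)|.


|Gal(Q(zeta_46)/Q)| = phi(46)
= 22

22


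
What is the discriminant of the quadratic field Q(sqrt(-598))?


For K = Q(sqrt(d)) with d squarefree: disc(K) = d if d = 1 mod 4, and disc(K) = 4d if d = 2 or 3 mod 4.
Here d = -598, and d mod 4 = 2.
d = 2 mod 4, not 1 (O_K = Z[sqrt(d)]), so disc(K) = 4d = 4 * (-598) = -2392

-2392


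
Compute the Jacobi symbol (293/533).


Compute (293/533) via quadratic reciprocity:
  reciprocity: (293/533) -> +(533/293)
  reduce: (240/293)
  pull out 2: (2/293) = -1  (since 293 mod 8 = 5)
  pull out 2: (2/293) = -1  (since 293 mod 8 = 5)
  pull out 2: (2/293) = -1  (since 293 mod 8 = 5)
  pull out 2: (2/293) = -1  (since 293 mod 8 = 5)
  reciprocity: (15/293) -> +(293/15)
  reduce: (8/15)
  pull out 2: (2/15) = +1  (since 15 mod 8 = 7)
  pull out 2: (2/15) = +1  (since 15 mod 8 = 7)
  pull out 2: (2/15) = +1  (since 15 mod 8 = 7)
  (1/15) = 1
Product of signs = 1

1


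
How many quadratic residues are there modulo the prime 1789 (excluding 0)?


For prime p, the number of non-zero quadratic residues is (p-1)/2.
= (1789-1)/2
= 894

894


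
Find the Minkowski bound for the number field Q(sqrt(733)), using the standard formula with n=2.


d = 733, d mod 4 = 1, so disc(K) = d = 733; |disc(K)| = 733
Real quadratic field, so n = 2, s = r2 = 0, r1 = 2
M = (n!/n^n) * (4/pi)^s * sqrt(|disc(K)|) = (2!/2^2) * (4/pi)^0 * sqrt(733)
= 0.5 * 1.000000 * 27.073973
= 13.5370

13.5370


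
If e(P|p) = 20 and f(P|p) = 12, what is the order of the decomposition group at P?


|D_P| = e * f
= 20 * 12
= 240

240


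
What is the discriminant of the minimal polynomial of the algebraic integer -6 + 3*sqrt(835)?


The element -6 + 3*sqrt(835) has minimal polynomial:
x^2 + 12*x - 7479
Discriminant = (12)^2 - 4*(-7479)
= 144 + 29916
= 30060

30060


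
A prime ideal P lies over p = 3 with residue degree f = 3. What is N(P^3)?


N(P^a) = p^(a*f)
= 3^(3*3)
= 3^9
= 19683

19683


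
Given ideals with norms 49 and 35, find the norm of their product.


N(IJ) = N(I) * N(J)
= 49 * 35
= 1715

1715


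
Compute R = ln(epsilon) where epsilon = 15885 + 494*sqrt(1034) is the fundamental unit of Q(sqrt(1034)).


epsilon = 15885 + 494*sqrt(1034)
= 31770.0000
R = ln(31770.0000)
= 10.3663

10.3663


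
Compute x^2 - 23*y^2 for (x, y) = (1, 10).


x^2 - d*y^2
= 1^2 - 23*10^2
= 1 - 2300
= -2299

-2299


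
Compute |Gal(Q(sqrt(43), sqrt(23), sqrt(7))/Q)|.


The 3 square roots of distinct primes are multiplicatively independent over Q,
so [K:Q] = 2^3 and Gal(K/Q) is isomorphic to (Z/2Z)^3.
|Gal| = 2^3 = 8

8


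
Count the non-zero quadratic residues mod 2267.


For prime p, the number of non-zero quadratic residues is (p-1)/2.
= (2267-1)/2
= 1133

1133


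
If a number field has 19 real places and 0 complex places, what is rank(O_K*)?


By Dirichlet's unit theorem:
rank = r1 + r2 - 1
= 19 + 0 - 1
= 18

18


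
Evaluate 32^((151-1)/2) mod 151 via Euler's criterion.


p = 151 is prime and the exponent is (p-1)/2 = 75, so by Euler's criterion 32^75 = (32/151) = +1 or -1 mod 151.
Compute by square-and-multiply:
  75 = 64 + 8 + 2 + 1 (binary 1001011)
  Repeated squaring mod 151: 32^1 = 32, 32^2 = 118, 32^4 = 32, 32^8 = 118, 32^16 = 32, 32^32 = 118, 32^64 = 32
  32^75 = 32^64 * 32^8 * 32^2 * 32^1 = 32 * 118 * 118 * 32 mod 151
    32 * 118 = 3776 = 1 mod 151
    1 * 118 = 118 = 118 mod 151
    118 * 32 = 3776 = 1 mod 151
  32^75 = 1 mod 151
Result 1: 32 is a quadratic residue mod 151.
32^75 mod 151 = 1

1


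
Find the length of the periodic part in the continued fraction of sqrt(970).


Run the CF algorithm for sqrt(970).
a_0 = floor(sqrt(970)) = 31; set m_0=0, q_0=1.
Recurrence: m' = q*a - m,  q' = (d - m'^2)/q,  a' = floor((a_0 + m')/q').
  step 1: m=31, q=9, a=6
  step 2: m=23, q=49, a=1
  step 3: m=26, q=6, a=9
  step 4: m=28, q=31, a=1
  step 5: m=3, q=31, a=1
  step 6: m=28, q=6, a=9
  step 7: m=26, q=49, a=1
  step 8: m=23, q=9, a=6
  step 9: m=31, q=1, a=62
a_9 = 2*a_0 = 62, so the period closes here.
sqrt(970) = [31; 6, 1, 9, 1, 1, 9, 1, 6, 62]
Period length = 9

9


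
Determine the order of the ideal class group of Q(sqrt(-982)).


K = Q(sqrt(-982)). d mod 4 = 2, so D = disc(K) = 4d = -3928
h(K) equals the number of primitive reduced positive-definite forms (a, b, c) = a*x^2 + b*x*y + c*y^2 with b^2 - 4ac = D,
where reduced means |b| <= a <= c, with b >= 0 whenever |b| = a or a = c, and primitive means gcd(a, b, c) = 1.
Reduced forces 3a^2 <= |D| = 3928, so 1 <= a <= 36; b must have the parity of D, and c = (b^2 - D)/(4a) must be an integer >= a.
Enumerate a = 1..36, b in [-a, a]:
  a=1: (1, 0, 982)  [1]
  a=2: (2, 0, 491)  [1]
  a=3..16: none
  a=17: (17, -4, 58), (17, 4, 58)  [2]
  a=18: none
  a=19: (19, -10, 53), (19, 10, 53)  [2]
  a=20..28: none
  a=29: (29, -4, 34), (29, 4, 34)  [2]
  a=30: none
  a=31: (31, -28, 38), (31, 28, 38)  [2]
  a=32..36: none
Total reduced forms: 1 + 1 + 2 + 2 + 2 + 2 = 10
h = 10

10


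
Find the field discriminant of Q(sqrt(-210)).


For K = Q(sqrt(d)) with d squarefree: disc(K) = d if d = 1 mod 4, and disc(K) = 4d if d = 2 or 3 mod 4.
Here d = -210, and d mod 4 = 2.
d = 2 mod 4, not 1 (O_K = Z[sqrt(d)]), so disc(K) = 4d = 4 * (-210) = -840

-840


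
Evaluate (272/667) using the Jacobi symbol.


Compute (272/667) via quadratic reciprocity:
  pull out 2: (2/667) = -1  (since 667 mod 8 = 3)
  pull out 2: (2/667) = -1  (since 667 mod 8 = 3)
  pull out 2: (2/667) = -1  (since 667 mod 8 = 3)
  pull out 2: (2/667) = -1  (since 667 mod 8 = 3)
  reciprocity: (17/667) -> +(667/17)
  reduce: (4/17)
  pull out 2: (2/17) = +1  (since 17 mod 8 = 1)
  pull out 2: (2/17) = +1  (since 17 mod 8 = 1)
  (1/17) = 1
Product of signs = 1

1


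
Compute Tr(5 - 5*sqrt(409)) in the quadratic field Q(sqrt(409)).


Tr(a + b*sqrt(d)) = (a + b*sqrt(d)) + (a - b*sqrt(d)) = 2a
= 2 * (5)
= 10

10


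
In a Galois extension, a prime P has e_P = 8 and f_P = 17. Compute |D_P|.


|D_P| = e * f
= 8 * 17
= 136

136


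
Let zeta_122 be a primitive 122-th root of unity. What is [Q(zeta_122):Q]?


The degree equals Euler's totient phi(122).
122 = 2 * 61
phi(122) = 60

60


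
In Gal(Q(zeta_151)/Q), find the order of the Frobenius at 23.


The Frobenius at p in Gal(Q(zeta_n)/Q) = (Z/nZ)* is the class of p, so its order is ord_151(23), the smallest k >= 1 with 23^k = 1 mod 151.
n = 151 = 151, phi(151) = 150; the order divides phi(n).
Divisors of 150: 1, 2, 3, 5, 6, 10, 15, 25, 30, 50, 75, 150
Repeated squaring mod 151: 23^1 = 23, 23^2 = 76, 23^4 = 38, 23^8 = 85, 23^16 = 128, 23^32 = 76, 23^64 = 38, 23^128 = 85
Test divisors in increasing order:
  k=1: 23^1 = 23 mod 151
  k=2: 23^2 = 76 mod 151
  k=3: 23^3 = 76 * 23 = 87 mod 151
  k=5: 23^5 = 38 * 23 = 119 mod 151
  k=6: 23^6 = 38 * 76 = 19 mod 151
  k=10: 23^10 = 85 * 76 = 118 mod 151
  k=15: 23^15 = 85 * 38 * 76 * 23 = 150 mod 151
  k=25: 23^25 = 128 * 85 * 23 = 33 mod 151
  k=30: 23^30 = 128 * 85 * 38 * 76 = 1 mod 151  <- first divisor giving 1
Order = 30

30


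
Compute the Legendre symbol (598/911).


p = 911 is prime, so compute (598/911) with the reciprocity algorithm (Jacobi-symbol steps: pull out 2s via (2/n), flip via reciprocity, reduce):
  pull out 2: (2/911) = +1  (since 911 mod 8 = 7)
  reciprocity: (299/911) -> -(911/299)
  reduce: (14/299)
  pull out 2: (2/299) = -1  (since 299 mod 8 = 3)
  reciprocity: (7/299) -> -(299/7)
  reduce: (5/7)
  reciprocity: (5/7) -> +(7/5)
  reduce: (2/5)
  pull out 2: (2/5) = -1  (since 5 mod 8 = 5)
  (1/5) = 1
Product of signs = 1
(598/911) = 1

1


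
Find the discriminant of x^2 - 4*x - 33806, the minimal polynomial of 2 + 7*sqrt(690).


The element 2 + 7*sqrt(690) has minimal polynomial:
x^2 - 4*x - 33806
Discriminant = (-4)^2 - 4*(-33806)
= 16 + 135224
= 135240

135240


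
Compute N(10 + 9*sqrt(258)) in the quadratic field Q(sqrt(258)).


N(a + b*sqrt(d)) = a^2 - d*b^2
= (10)^2 - (258)*(9)^2
= 100 - 20898
= -20798

-20798


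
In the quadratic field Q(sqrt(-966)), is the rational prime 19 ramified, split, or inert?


K = Q(sqrt(-966)). Since d mod 4 = 2, disc(K) = -3864.
Check p | disc: -3864 mod 19 = 12.
p does not divide disc. Compute Legendre symbol (d/p):
3^((19-1)/2) mod 19 = -1
(d/p) = -1, so p is inert: (p) stays prime with e=1, f=2, g=1.
Therefore p is inert.

inert


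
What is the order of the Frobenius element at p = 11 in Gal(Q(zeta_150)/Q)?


The Frobenius at p in Gal(Q(zeta_n)/Q) = (Z/nZ)* is the class of p, so its order is ord_150(11), the smallest k >= 1 with 11^k = 1 mod 150.
n = 150 = 2 * 3 * 5^2, phi(150) = 40; the order divides phi(n).
Divisors of 40: 1, 2, 4, 5, 8, 10, 20, 40
Repeated squaring mod 150: 11^1 = 11, 11^2 = 121, 11^4 = 91, 11^8 = 31, 11^16 = 61, 11^32 = 121
Test divisors in increasing order:
  k=1: 11^1 = 11 mod 150
  k=2: 11^2 = 121 mod 150
  k=4: 11^4 = 91 mod 150
  k=5: 11^5 = 91 * 11 = 101 mod 150
  k=8: 11^8 = 31 mod 150
  k=10: 11^10 = 31 * 121 = 1 mod 150  <- first divisor giving 1
Order = 10

10


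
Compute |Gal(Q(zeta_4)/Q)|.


|Gal(Q(zeta_4)/Q)| = phi(4)
= 2

2


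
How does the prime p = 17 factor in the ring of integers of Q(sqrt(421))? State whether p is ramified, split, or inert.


K = Q(sqrt(421)). Since d mod 4 = 1, disc(K) = 421.
Check p | disc: 421 mod 17 = 13.
p does not divide disc. Compute Legendre symbol (d/p):
13^((17-1)/2) mod 17 = 1
(d/p) = 1, so p splits: (p) = P*P' with e=1, f=1, g=2.
Therefore p is split.

split


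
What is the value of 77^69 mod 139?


p = 139 is prime and the exponent is (p-1)/2 = 69, so by Euler's criterion 77^69 = (77/139) = +1 or -1 mod 139.
Compute by square-and-multiply:
  69 = 64 + 4 + 1 (binary 1000101)
  Repeated squaring mod 139: 77^1 = 77, 77^2 = 91, 77^4 = 80, 77^8 = 6, 77^16 = 36, 77^32 = 45, 77^64 = 79
  77^69 = 77^64 * 77^4 * 77^1 = 79 * 80 * 77 mod 139
    79 * 80 = 6320 = 65 mod 139
    65 * 77 = 5005 = 1 mod 139
  77^69 = 1 mod 139
Result 1: 77 is a quadratic residue mod 139.
77^69 mod 139 = 1

1


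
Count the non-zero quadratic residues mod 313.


For prime p, the number of non-zero quadratic residues is (p-1)/2.
= (313-1)/2
= 156

156


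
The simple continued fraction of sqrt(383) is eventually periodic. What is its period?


Run the CF algorithm for sqrt(383).
a_0 = floor(sqrt(383)) = 19; set m_0=0, q_0=1.
Recurrence: m' = q*a - m,  q' = (d - m'^2)/q,  a' = floor((a_0 + m')/q').
  step 1: m=19, q=22, a=1
  step 2: m=3, q=17, a=1
  step 3: m=14, q=11, a=3
  step 4: m=19, q=2, a=19
  step 5: m=19, q=11, a=3
  step 6: m=14, q=17, a=1
  step 7: m=3, q=22, a=1
  step 8: m=19, q=1, a=38
a_8 = 2*a_0 = 38, so the period closes here.
sqrt(383) = [19; 1, 1, 3, 19, 3, 1, 1, 38]
Period length = 8

8


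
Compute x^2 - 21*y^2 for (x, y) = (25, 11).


x^2 - d*y^2
= 25^2 - 21*11^2
= 625 - 2541
= -1916

-1916


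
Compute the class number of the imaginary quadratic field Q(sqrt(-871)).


K = Q(sqrt(-871)). d mod 4 = 1, so D = disc(K) = d = -871
h(K) equals the number of primitive reduced positive-definite forms (a, b, c) = a*x^2 + b*x*y + c*y^2 with b^2 - 4ac = D,
where reduced means |b| <= a <= c, with b >= 0 whenever |b| = a or a = c, and primitive means gcd(a, b, c) = 1.
Reduced forces 3a^2 <= |D| = 871, so 1 <= a <= 17; b must have the parity of D, and c = (b^2 - D)/(4a) must be an integer >= a.
Enumerate a = 1..17, b in [-a, a]:
  a=1: (1, 1, 218)  [1]
  a=2: (2, -1, 109), (2, 1, 109)  [2]
  a=3: none
  a=4: (4, -3, 55), (4, 3, 55)  [2]
  a=5: (5, -3, 44), (5, 3, 44)  [2]
  a=6: none
  a=7: (7, -5, 32), (7, 5, 32)  [2]
  a=8: (8, -5, 28), (8, 5, 28)  [2]
  a=9: none
  a=10: (10, -7, 23), (10, -3, 22), (10, 3, 22), (10, 7, 23)  [4]
  a=11: (11, -3, 20), (11, 3, 20)  [2]
  a=12: none
  a=13: (13, 13, 20)  [1]
  a=14: (14, -9, 17), (14, -5, 16), (14, 5, 16), (14, 9, 17)  [4]
  a=15..17: none
Total reduced forms: 1 + 2 + 2 + 2 + 2 + 2 + 4 + 2 + 1 + 4 = 22
h = 22

22


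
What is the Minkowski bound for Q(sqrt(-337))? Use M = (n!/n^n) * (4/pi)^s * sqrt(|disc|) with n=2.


d = -337, d mod 4 = 3, so disc(K) = 4d = -1348; |disc(K)| = 1348
Imaginary quadratic field, so n = 2, s = r2 = 1, r1 = 0
M = (n!/n^n) * (4/pi)^s * sqrt(|disc(K)|) = (2!/2^2) * (4/pi)^1 * sqrt(1348)
= 0.5 * 1.273240 * 36.715120
= 23.3736

23.3736


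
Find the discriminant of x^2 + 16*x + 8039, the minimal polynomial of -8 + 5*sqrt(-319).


The element -8 + 5*sqrt(-319) has minimal polynomial:
x^2 + 16*x + 8039
Discriminant = (16)^2 - 4*(8039)
= 256 - 32156
= -31900

-31900


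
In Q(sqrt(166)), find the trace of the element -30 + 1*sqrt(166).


Tr(a + b*sqrt(d)) = (a + b*sqrt(d)) + (a - b*sqrt(d)) = 2a
= 2 * (-30)
= -60

-60


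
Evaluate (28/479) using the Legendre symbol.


p = 479 is prime, so compute (28/479) with the reciprocity algorithm (Jacobi-symbol steps: pull out 2s via (2/n), flip via reciprocity, reduce):
  pull out 2: (2/479) = +1  (since 479 mod 8 = 7)
  pull out 2: (2/479) = +1  (since 479 mod 8 = 7)
  reciprocity: (7/479) -> -(479/7)
  reduce: (3/7)
  reciprocity: (3/7) -> -(7/3)
  reduce: (1/3)
  (1/3) = 1
Product of signs = 1
(28/479) = 1

1


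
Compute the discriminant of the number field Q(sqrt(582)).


For K = Q(sqrt(d)) with d squarefree: disc(K) = d if d = 1 mod 4, and disc(K) = 4d if d = 2 or 3 mod 4.
Here d = 582, and d mod 4 = 2.
d = 2 mod 4, not 1 (O_K = Z[sqrt(d)]), so disc(K) = 4d = 4 * (582) = 2328

2328


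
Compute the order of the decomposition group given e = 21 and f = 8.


|D_P| = e * f
= 21 * 8
= 168

168


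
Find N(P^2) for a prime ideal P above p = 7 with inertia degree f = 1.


N(P^a) = p^(a*f)
= 7^(2*1)
= 7^2
= 49

49


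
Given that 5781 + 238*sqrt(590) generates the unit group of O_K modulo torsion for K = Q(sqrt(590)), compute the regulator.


epsilon = 5781 + 238*sqrt(590)
= 11561.9999
R = ln(11561.9999)
= 9.3555

9.3555


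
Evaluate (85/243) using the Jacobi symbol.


Compute (85/243) via quadratic reciprocity:
  reciprocity: (85/243) -> +(243/85)
  reduce: (73/85)
  reciprocity: (73/85) -> +(85/73)
  reduce: (12/73)
  pull out 2: (2/73) = +1  (since 73 mod 8 = 1)
  pull out 2: (2/73) = +1  (since 73 mod 8 = 1)
  reciprocity: (3/73) -> +(73/3)
  reduce: (1/3)
  (1/3) = 1
Product of signs = 1

1


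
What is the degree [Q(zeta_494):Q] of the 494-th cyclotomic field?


The degree equals Euler's totient phi(494).
494 = 2 * 13 * 19
phi(494) = 216

216


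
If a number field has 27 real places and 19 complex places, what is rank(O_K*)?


By Dirichlet's unit theorem:
rank = r1 + r2 - 1
= 27 + 19 - 1
= 45

45


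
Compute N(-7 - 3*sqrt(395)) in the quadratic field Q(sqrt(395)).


N(a + b*sqrt(d)) = a^2 - d*b^2
= (-7)^2 - (395)*(-3)^2
= 49 - 3555
= -3506

-3506


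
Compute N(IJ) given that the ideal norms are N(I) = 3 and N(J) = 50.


N(IJ) = N(I) * N(J)
= 3 * 50
= 150

150


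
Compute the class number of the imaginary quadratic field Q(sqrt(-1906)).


K = Q(sqrt(-1906)). d mod 4 = 2, so D = disc(K) = 4d = -7624
h(K) equals the number of primitive reduced positive-definite forms (a, b, c) = a*x^2 + b*x*y + c*y^2 with b^2 - 4ac = D,
where reduced means |b| <= a <= c, with b >= 0 whenever |b| = a or a = c, and primitive means gcd(a, b, c) = 1.
Reduced forces 3a^2 <= |D| = 7624, so 1 <= a <= 50; b must have the parity of D, and c = (b^2 - D)/(4a) must be an integer >= a.
Enumerate a = 1..50, b in [-a, a]:
  a=1: (1, 0, 1906)  [1]
  a=2: (2, 0, 953)  [1]
  a=3..4: none
  a=5: (5, -4, 382), (5, 4, 382)  [2]
  a=6..9: none
  a=10: (10, -4, 191), (10, 4, 191)  [2]
  a=11..16: none
  a=17: (17, -14, 115), (17, 14, 115)  [2]
  a=18..22: none
  a=23: (23, -14, 85), (23, 14, 85)  [2]
  a=24: none
  a=25: (25, -24, 82), (25, 24, 82)  [2]
  a=26..30: none
  a=31: (31, -8, 62), (31, 8, 62)  [2]
  a=32..33: none
  a=34: (34, -20, 59), (34, 20, 59)  [2]
  a=35..40: none
  a=41: (41, -24, 50), (41, 24, 50)  [2]
  a=42..45: none
  a=46: (46, -32, 47), (46, 32, 47)  [2]
  a=47..50: none
Total reduced forms: 1 + 1 + 2 + 2 + 2 + 2 + 2 + 2 + 2 + 2 + 2 = 20
h = 20

20


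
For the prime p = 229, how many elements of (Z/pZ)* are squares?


For prime p, the number of non-zero quadratic residues is (p-1)/2.
= (229-1)/2
= 114

114


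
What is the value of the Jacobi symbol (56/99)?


Compute (56/99) via quadratic reciprocity:
  pull out 2: (2/99) = -1  (since 99 mod 8 = 3)
  pull out 2: (2/99) = -1  (since 99 mod 8 = 3)
  pull out 2: (2/99) = -1  (since 99 mod 8 = 3)
  reciprocity: (7/99) -> -(99/7)
  reduce: (1/7)
  (1/7) = 1
Product of signs = 1

1


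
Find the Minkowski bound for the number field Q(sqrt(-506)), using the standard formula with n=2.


d = -506, d mod 4 = 2, so disc(K) = 4d = -2024; |disc(K)| = 2024
Imaginary quadratic field, so n = 2, s = r2 = 1, r1 = 0
M = (n!/n^n) * (4/pi)^s * sqrt(|disc(K)|) = (2!/2^2) * (4/pi)^1 * sqrt(2024)
= 0.5 * 1.273240 * 44.988888
= 28.6408

28.6408


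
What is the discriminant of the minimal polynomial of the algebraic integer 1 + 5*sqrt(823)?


The element 1 + 5*sqrt(823) has minimal polynomial:
x^2 - 2*x - 20574
Discriminant = (-2)^2 - 4*(-20574)
= 4 + 82296
= 82300

82300


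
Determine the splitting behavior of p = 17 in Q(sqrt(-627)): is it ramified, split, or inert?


K = Q(sqrt(-627)). Since d mod 4 = 1, disc(K) = -627.
Check p | disc: -627 mod 17 = 2.
p does not divide disc. Compute Legendre symbol (d/p):
2^((17-1)/2) mod 17 = 1
(d/p) = 1, so p splits: (p) = P*P' with e=1, f=1, g=2.
Therefore p is split.

split


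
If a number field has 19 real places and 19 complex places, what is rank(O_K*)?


By Dirichlet's unit theorem:
rank = r1 + r2 - 1
= 19 + 19 - 1
= 37

37


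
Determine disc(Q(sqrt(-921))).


For K = Q(sqrt(d)) with d squarefree: disc(K) = d if d = 1 mod 4, and disc(K) = 4d if d = 2 or 3 mod 4.
Here d = -921, and d mod 4 = 3.
d = 3 mod 4, not 1 (O_K = Z[sqrt(d)]), so disc(K) = 4d = 4 * (-921) = -3684

-3684


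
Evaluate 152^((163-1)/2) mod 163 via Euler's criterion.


p = 163 is prime and the exponent is (p-1)/2 = 81, so by Euler's criterion 152^81 = (152/163) = +1 or -1 mod 163.
Compute by square-and-multiply:
  81 = 64 + 16 + 1 (binary 1010001)
  Repeated squaring mod 163: 152^1 = 152, 152^2 = 121, 152^4 = 134, 152^8 = 26, 152^16 = 24, 152^32 = 87, 152^64 = 71
  152^81 = 152^64 * 152^16 * 152^1 = 71 * 24 * 152 mod 163
    71 * 24 = 1704 = 74 mod 163
    74 * 152 = 11248 = 1 mod 163
  152^81 = 1 mod 163
Result 1: 152 is a quadratic residue mod 163.
152^81 mod 163 = 1

1


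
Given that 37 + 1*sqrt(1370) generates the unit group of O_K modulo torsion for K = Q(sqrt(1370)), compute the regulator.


epsilon = 37 + 1*sqrt(1370)
= 74.0135
R = ln(74.0135)
= 4.3042

4.3042


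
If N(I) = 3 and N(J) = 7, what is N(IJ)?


N(IJ) = N(I) * N(J)
= 3 * 7
= 21

21


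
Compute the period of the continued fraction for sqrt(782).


Run the CF algorithm for sqrt(782).
a_0 = floor(sqrt(782)) = 27; set m_0=0, q_0=1.
Recurrence: m' = q*a - m,  q' = (d - m'^2)/q,  a' = floor((a_0 + m')/q').
  step 1: m=27, q=53, a=1
  step 2: m=26, q=2, a=26
  step 3: m=26, q=53, a=1
  step 4: m=27, q=1, a=54
a_4 = 2*a_0 = 54, so the period closes here.
sqrt(782) = [27; 1, 26, 1, 54]
Period length = 4

4


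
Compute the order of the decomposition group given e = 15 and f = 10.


|D_P| = e * f
= 15 * 10
= 150

150


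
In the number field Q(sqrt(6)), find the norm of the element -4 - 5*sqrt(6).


N(a + b*sqrt(d)) = a^2 - d*b^2
= (-4)^2 - (6)*(-5)^2
= 16 - 150
= -134

-134


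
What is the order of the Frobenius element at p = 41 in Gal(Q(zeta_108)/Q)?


The Frobenius at p in Gal(Q(zeta_n)/Q) = (Z/nZ)* is the class of p, so its order is ord_108(41), the smallest k >= 1 with 41^k = 1 mod 108.
n = 108 = 2^2 * 3^3, phi(108) = 36; the order divides phi(n).
Divisors of 36: 1, 2, 3, 4, 6, 9, 12, 18, 36
Repeated squaring mod 108: 41^1 = 41, 41^2 = 61, 41^4 = 49, 41^8 = 25, 41^16 = 85, 41^32 = 97
Test divisors in increasing order:
  k=1: 41^1 = 41 mod 108
  k=2: 41^2 = 61 mod 108
  k=3: 41^3 = 61 * 41 = 17 mod 108
  k=4: 41^4 = 49 mod 108
  k=6: 41^6 = 49 * 61 = 73 mod 108
  k=9: 41^9 = 25 * 41 = 53 mod 108
  k=12: 41^12 = 25 * 49 = 37 mod 108
  k=18: 41^18 = 85 * 61 = 1 mod 108  <- first divisor giving 1
Order = 18

18


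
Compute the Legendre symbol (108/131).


p = 131 is prime, so compute (108/131) with the reciprocity algorithm (Jacobi-symbol steps: pull out 2s via (2/n), flip via reciprocity, reduce):
  pull out 2: (2/131) = -1  (since 131 mod 8 = 3)
  pull out 2: (2/131) = -1  (since 131 mod 8 = 3)
  reciprocity: (27/131) -> -(131/27)
  reduce: (23/27)
  reciprocity: (23/27) -> -(27/23)
  reduce: (4/23)
  pull out 2: (2/23) = +1  (since 23 mod 8 = 7)
  pull out 2: (2/23) = +1  (since 23 mod 8 = 7)
  (1/23) = 1
Product of signs = 1
(108/131) = 1

1


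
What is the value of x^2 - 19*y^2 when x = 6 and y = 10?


x^2 - d*y^2
= 6^2 - 19*10^2
= 36 - 1900
= -1864

-1864


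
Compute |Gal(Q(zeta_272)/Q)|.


|Gal(Q(zeta_272)/Q)| = phi(272)
= 128

128


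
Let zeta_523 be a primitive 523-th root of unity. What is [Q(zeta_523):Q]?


The degree equals Euler's totient phi(523).
523 = 523
phi(523) = 522

522


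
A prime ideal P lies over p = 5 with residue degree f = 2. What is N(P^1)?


N(P^a) = p^(a*f)
= 5^(1*2)
= 5^2
= 25

25


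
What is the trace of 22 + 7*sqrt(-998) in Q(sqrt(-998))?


Tr(a + b*sqrt(d)) = (a + b*sqrt(d)) + (a - b*sqrt(d)) = 2a
= 2 * (22)
= 44

44


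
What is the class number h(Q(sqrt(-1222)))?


K = Q(sqrt(-1222)). d mod 4 = 2, so D = disc(K) = 4d = -4888
h(K) equals the number of primitive reduced positive-definite forms (a, b, c) = a*x^2 + b*x*y + c*y^2 with b^2 - 4ac = D,
where reduced means |b| <= a <= c, with b >= 0 whenever |b| = a or a = c, and primitive means gcd(a, b, c) = 1.
Reduced forces 3a^2 <= |D| = 4888, so 1 <= a <= 40; b must have the parity of D, and c = (b^2 - D)/(4a) must be an integer >= a.
Enumerate a = 1..40, b in [-a, a]:
  a=1: (1, 0, 1222)  [1]
  a=2: (2, 0, 611)  [1]
  a=3..12: none
  a=13: (13, 0, 94)  [1]
  a=14..16: none
  a=17: (17, -12, 74), (17, 12, 74)  [2]
  a=18..25: none
  a=26: (26, 0, 47)  [1]
  a=27..28: none
  a=29: (29, -10, 43), (29, 10, 43)  [2]
  a=30: none
  a=31: (31, -14, 41), (31, 14, 41)  [2]
  a=32..33: none
  a=34: (34, -12, 37), (34, 12, 37)  [2]
  a=35..40: none
Total reduced forms: 1 + 1 + 1 + 2 + 1 + 2 + 2 + 2 = 12
h = 12

12


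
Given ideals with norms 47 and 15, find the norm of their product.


N(IJ) = N(I) * N(J)
= 47 * 15
= 705

705


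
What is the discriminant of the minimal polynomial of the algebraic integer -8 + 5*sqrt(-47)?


The element -8 + 5*sqrt(-47) has minimal polynomial:
x^2 + 16*x + 1239
Discriminant = (16)^2 - 4*(1239)
= 256 - 4956
= -4700

-4700


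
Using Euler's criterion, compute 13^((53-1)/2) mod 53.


p = 53 is prime and the exponent is (p-1)/2 = 26, so by Euler's criterion 13^26 = (13/53) = +1 or -1 mod 53.
Compute by square-and-multiply:
  26 = 16 + 8 + 2 (binary 11010)
  Repeated squaring mod 53: 13^1 = 13, 13^2 = 10, 13^4 = 47, 13^8 = 36, 13^16 = 24
  13^26 = 13^16 * 13^8 * 13^2 = 24 * 36 * 10 mod 53
    24 * 36 = 864 = 16 mod 53
    16 * 10 = 160 = 1 mod 53
  13^26 = 1 mod 53
Result 1: 13 is a quadratic residue mod 53.
13^26 mod 53 = 1

1


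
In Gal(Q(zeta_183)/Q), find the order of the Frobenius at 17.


The Frobenius at p in Gal(Q(zeta_n)/Q) = (Z/nZ)* is the class of p, so its order is ord_183(17), the smallest k >= 1 with 17^k = 1 mod 183.
n = 183 = 3 * 61, phi(183) = 120; the order divides phi(n).
Divisors of 120: 1, 2, 3, 4, 5, 6, 8, 10, 12, 15, 20, 24, 30, 40, 60, 120
Repeated squaring mod 183: 17^1 = 17, 17^2 = 106, 17^4 = 73, 17^8 = 22, 17^16 = 118, 17^32 = 16, 17^64 = 73
Test divisors in increasing order:
  k=1: 17^1 = 17 mod 183
  k=2: 17^2 = 106 mod 183
  k=3: 17^3 = 106 * 17 = 155 mod 183
  k=4: 17^4 = 73 mod 183
  k=5: 17^5 = 73 * 17 = 143 mod 183
  k=6: 17^6 = 73 * 106 = 52 mod 183
  k=8: 17^8 = 22 mod 183
  k=10: 17^10 = 22 * 106 = 136 mod 183
  k=12: 17^12 = 22 * 73 = 142 mod 183
  k=15: 17^15 = 22 * 73 * 106 * 17 = 50 mod 183
  k=20: 17^20 = 118 * 73 = 13 mod 183
  k=24: 17^24 = 118 * 22 = 34 mod 183
  k=30: 17^30 = 118 * 22 * 73 * 106 = 121 mod 183
  k=40: 17^40 = 16 * 22 = 169 mod 183
  k=60: 17^60 = 16 * 118 * 22 * 73 = 1 mod 183  <- first divisor giving 1
Order = 60

60


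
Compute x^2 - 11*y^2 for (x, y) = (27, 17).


x^2 - d*y^2
= 27^2 - 11*17^2
= 729 - 3179
= -2450

-2450


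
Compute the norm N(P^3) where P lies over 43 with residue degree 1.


N(P^a) = p^(a*f)
= 43^(3*1)
= 43^3
= 79507

79507


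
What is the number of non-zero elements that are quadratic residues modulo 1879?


For prime p, the number of non-zero quadratic residues is (p-1)/2.
= (1879-1)/2
= 939

939


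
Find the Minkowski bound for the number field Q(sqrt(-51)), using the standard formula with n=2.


d = -51, d mod 4 = 1, so disc(K) = d = -51; |disc(K)| = 51
Imaginary quadratic field, so n = 2, s = r2 = 1, r1 = 0
M = (n!/n^n) * (4/pi)^s * sqrt(|disc(K)|) = (2!/2^2) * (4/pi)^1 * sqrt(51)
= 0.5 * 1.273240 * 7.141428
= 4.5464

4.5464


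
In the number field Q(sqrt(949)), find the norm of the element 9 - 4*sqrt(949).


N(a + b*sqrt(d)) = a^2 - d*b^2
= (9)^2 - (949)*(-4)^2
= 81 - 15184
= -15103

-15103


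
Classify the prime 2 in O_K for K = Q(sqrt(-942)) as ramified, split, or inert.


K = Q(sqrt(-942)). Since d mod 4 = 2, disc(K) = -3768.
Check p | disc: -3768 mod 2 = 0.
p divides disc, so p ramifies: (p) = P^2 with e=2, f=1, g=1.
Therefore p is ramified.

ramified


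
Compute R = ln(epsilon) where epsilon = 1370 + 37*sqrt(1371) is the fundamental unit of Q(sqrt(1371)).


epsilon = 1370 + 37*sqrt(1371)
= 2739.9996
R = ln(2739.9996)
= 7.9157

7.9157


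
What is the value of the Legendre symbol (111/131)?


p = 131 is prime, so compute (111/131) with the reciprocity algorithm (Jacobi-symbol steps: pull out 2s via (2/n), flip via reciprocity, reduce):
  reciprocity: (111/131) -> -(131/111)
  reduce: (20/111)
  pull out 2: (2/111) = +1  (since 111 mod 8 = 7)
  pull out 2: (2/111) = +1  (since 111 mod 8 = 7)
  reciprocity: (5/111) -> +(111/5)
  reduce: (1/5)
  (1/5) = 1
Product of signs = -1
(111/131) = -1

-1


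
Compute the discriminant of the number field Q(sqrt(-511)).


For K = Q(sqrt(d)) with d squarefree: disc(K) = d if d = 1 mod 4, and disc(K) = 4d if d = 2 or 3 mod 4.
Here d = -511, and d mod 4 = 1.
d = 1 mod 4 (O_K = Z[(1+sqrt(d))/2]), so disc(K) = d = -511

-511


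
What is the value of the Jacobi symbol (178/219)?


Compute (178/219) via quadratic reciprocity:
  pull out 2: (2/219) = -1  (since 219 mod 8 = 3)
  reciprocity: (89/219) -> +(219/89)
  reduce: (41/89)
  reciprocity: (41/89) -> +(89/41)
  reduce: (7/41)
  reciprocity: (7/41) -> +(41/7)
  reduce: (6/7)
  pull out 2: (2/7) = +1  (since 7 mod 8 = 7)
  reciprocity: (3/7) -> -(7/3)
  reduce: (1/3)
  (1/3) = 1
Product of signs = 1

1
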